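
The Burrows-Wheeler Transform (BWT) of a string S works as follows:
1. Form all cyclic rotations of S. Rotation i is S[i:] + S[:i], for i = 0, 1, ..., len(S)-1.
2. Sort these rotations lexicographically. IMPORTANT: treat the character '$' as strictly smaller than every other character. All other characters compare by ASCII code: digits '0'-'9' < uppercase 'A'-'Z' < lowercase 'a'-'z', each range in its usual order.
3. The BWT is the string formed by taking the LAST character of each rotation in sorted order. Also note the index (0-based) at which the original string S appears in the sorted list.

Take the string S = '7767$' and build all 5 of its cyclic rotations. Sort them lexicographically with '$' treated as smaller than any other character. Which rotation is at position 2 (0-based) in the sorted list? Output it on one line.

Answer: 7$776

Derivation:
All 5 rotations (rotation i = S[i:]+S[:i]):
  rot[0] = 7767$
  rot[1] = 767$7
  rot[2] = 67$77
  rot[3] = 7$776
  rot[4] = $7767
Sorted (with $ < everything):
  sorted[0] = $7767
  sorted[1] = 67$77
  sorted[2] = 7$776
  sorted[3] = 767$7
  sorted[4] = 7767$
sorted[2] = 7$776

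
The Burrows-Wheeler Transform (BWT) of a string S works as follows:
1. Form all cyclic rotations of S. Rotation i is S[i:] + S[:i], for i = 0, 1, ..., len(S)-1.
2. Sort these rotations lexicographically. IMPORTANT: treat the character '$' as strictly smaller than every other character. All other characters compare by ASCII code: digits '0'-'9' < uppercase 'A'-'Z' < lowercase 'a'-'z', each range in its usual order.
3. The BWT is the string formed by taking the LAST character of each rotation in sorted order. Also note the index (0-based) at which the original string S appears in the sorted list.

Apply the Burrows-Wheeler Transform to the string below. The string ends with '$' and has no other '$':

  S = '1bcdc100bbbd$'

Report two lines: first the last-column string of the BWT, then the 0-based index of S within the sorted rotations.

Answer: d10c$0b1bdbbc
4

Derivation:
All 13 rotations (rotation i = S[i:]+S[:i]):
  rot[0] = 1bcdc100bbbd$
  rot[1] = bcdc100bbbd$1
  rot[2] = cdc100bbbd$1b
  rot[3] = dc100bbbd$1bc
  rot[4] = c100bbbd$1bcd
  rot[5] = 100bbbd$1bcdc
  rot[6] = 00bbbd$1bcdc1
  rot[7] = 0bbbd$1bcdc10
  rot[8] = bbbd$1bcdc100
  rot[9] = bbd$1bcdc100b
  rot[10] = bd$1bcdc100bb
  rot[11] = d$1bcdc100bbb
  rot[12] = $1bcdc100bbbd
Sorted (with $ < everything):
  sorted[0] = $1bcdc100bbbd  (last char: 'd')
  sorted[1] = 00bbbd$1bcdc1  (last char: '1')
  sorted[2] = 0bbbd$1bcdc10  (last char: '0')
  sorted[3] = 100bbbd$1bcdc  (last char: 'c')
  sorted[4] = 1bcdc100bbbd$  (last char: '$')
  sorted[5] = bbbd$1bcdc100  (last char: '0')
  sorted[6] = bbd$1bcdc100b  (last char: 'b')
  sorted[7] = bcdc100bbbd$1  (last char: '1')
  sorted[8] = bd$1bcdc100bb  (last char: 'b')
  sorted[9] = c100bbbd$1bcd  (last char: 'd')
  sorted[10] = cdc100bbbd$1b  (last char: 'b')
  sorted[11] = d$1bcdc100bbb  (last char: 'b')
  sorted[12] = dc100bbbd$1bc  (last char: 'c')
Last column: d10c$0b1bdbbc
Original string S is at sorted index 4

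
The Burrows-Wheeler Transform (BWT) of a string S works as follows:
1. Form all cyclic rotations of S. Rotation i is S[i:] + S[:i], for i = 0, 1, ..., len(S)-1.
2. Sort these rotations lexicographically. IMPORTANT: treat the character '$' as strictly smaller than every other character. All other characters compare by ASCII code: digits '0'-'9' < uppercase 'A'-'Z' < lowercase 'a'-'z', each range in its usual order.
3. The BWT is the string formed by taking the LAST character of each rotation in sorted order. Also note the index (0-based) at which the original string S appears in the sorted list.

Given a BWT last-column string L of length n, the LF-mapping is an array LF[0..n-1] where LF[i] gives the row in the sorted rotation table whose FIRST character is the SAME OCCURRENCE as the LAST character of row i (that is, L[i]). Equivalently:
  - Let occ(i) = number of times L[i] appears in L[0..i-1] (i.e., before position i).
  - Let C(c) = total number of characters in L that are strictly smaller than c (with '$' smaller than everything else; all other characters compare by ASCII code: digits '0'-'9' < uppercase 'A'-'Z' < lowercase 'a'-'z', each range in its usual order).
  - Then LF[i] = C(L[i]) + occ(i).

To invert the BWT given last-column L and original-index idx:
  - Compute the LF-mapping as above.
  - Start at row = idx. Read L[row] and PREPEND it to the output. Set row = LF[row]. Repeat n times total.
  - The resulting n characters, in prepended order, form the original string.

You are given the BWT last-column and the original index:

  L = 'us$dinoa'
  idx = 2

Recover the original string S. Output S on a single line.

Answer: dinosau$

Derivation:
LF mapping: 7 6 0 2 3 4 5 1
Walk LF starting at row 2, prepending L[row]:
  step 1: row=2, L[2]='$', prepend. Next row=LF[2]=0
  step 2: row=0, L[0]='u', prepend. Next row=LF[0]=7
  step 3: row=7, L[7]='a', prepend. Next row=LF[7]=1
  step 4: row=1, L[1]='s', prepend. Next row=LF[1]=6
  step 5: row=6, L[6]='o', prepend. Next row=LF[6]=5
  step 6: row=5, L[5]='n', prepend. Next row=LF[5]=4
  step 7: row=4, L[4]='i', prepend. Next row=LF[4]=3
  step 8: row=3, L[3]='d', prepend. Next row=LF[3]=2
Reversed output: dinosau$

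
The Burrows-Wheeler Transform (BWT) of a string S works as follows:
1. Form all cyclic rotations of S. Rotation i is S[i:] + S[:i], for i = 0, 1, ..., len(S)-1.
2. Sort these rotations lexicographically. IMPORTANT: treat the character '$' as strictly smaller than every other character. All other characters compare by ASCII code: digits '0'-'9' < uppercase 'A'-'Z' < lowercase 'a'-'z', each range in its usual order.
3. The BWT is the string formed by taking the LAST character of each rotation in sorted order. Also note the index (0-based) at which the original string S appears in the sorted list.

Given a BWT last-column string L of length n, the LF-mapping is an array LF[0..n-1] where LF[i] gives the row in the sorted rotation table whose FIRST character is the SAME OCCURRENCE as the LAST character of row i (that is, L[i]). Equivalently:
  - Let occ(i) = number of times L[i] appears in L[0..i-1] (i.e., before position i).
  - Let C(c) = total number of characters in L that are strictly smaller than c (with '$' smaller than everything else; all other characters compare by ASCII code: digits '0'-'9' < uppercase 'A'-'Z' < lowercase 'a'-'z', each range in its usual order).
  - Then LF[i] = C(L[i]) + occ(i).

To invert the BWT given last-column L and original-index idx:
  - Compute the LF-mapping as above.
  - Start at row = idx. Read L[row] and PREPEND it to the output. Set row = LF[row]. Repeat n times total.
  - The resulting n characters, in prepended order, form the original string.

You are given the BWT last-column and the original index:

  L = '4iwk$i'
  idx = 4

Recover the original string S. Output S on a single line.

LF mapping: 1 2 5 4 0 3
Walk LF starting at row 4, prepending L[row]:
  step 1: row=4, L[4]='$', prepend. Next row=LF[4]=0
  step 2: row=0, L[0]='4', prepend. Next row=LF[0]=1
  step 3: row=1, L[1]='i', prepend. Next row=LF[1]=2
  step 4: row=2, L[2]='w', prepend. Next row=LF[2]=5
  step 5: row=5, L[5]='i', prepend. Next row=LF[5]=3
  step 6: row=3, L[3]='k', prepend. Next row=LF[3]=4
Reversed output: kiwi4$

Answer: kiwi4$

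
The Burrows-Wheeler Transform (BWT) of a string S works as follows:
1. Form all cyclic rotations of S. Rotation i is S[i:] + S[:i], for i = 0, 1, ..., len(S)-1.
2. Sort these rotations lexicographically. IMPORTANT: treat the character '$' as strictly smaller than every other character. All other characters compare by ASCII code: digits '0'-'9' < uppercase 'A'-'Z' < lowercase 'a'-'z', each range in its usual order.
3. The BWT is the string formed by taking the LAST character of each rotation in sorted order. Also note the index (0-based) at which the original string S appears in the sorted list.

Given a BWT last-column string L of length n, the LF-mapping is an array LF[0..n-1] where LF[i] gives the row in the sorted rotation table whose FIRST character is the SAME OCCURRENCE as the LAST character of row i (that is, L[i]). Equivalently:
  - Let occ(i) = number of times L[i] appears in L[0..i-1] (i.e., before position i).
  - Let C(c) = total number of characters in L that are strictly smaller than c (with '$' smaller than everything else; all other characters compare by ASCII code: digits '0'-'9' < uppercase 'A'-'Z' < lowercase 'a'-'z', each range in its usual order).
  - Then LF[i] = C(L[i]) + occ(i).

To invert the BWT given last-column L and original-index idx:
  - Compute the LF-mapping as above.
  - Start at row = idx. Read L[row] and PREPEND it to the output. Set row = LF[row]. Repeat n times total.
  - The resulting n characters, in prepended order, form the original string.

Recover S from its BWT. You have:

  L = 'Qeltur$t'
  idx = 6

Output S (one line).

LF mapping: 1 2 3 5 7 4 0 6
Walk LF starting at row 6, prepending L[row]:
  step 1: row=6, L[6]='$', prepend. Next row=LF[6]=0
  step 2: row=0, L[0]='Q', prepend. Next row=LF[0]=1
  step 3: row=1, L[1]='e', prepend. Next row=LF[1]=2
  step 4: row=2, L[2]='l', prepend. Next row=LF[2]=3
  step 5: row=3, L[3]='t', prepend. Next row=LF[3]=5
  step 6: row=5, L[5]='r', prepend. Next row=LF[5]=4
  step 7: row=4, L[4]='u', prepend. Next row=LF[4]=7
  step 8: row=7, L[7]='t', prepend. Next row=LF[7]=6
Reversed output: turtleQ$

Answer: turtleQ$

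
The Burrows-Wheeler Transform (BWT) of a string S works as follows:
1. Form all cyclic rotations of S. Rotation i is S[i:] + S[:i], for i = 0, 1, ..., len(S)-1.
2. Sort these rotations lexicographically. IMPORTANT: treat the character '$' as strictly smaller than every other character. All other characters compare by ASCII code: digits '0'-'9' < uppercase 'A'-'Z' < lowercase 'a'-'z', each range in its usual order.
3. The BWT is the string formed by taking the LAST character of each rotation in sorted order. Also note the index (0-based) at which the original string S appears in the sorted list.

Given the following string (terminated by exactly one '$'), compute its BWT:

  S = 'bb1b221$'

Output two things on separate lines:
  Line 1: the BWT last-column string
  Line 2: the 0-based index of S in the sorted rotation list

All 8 rotations (rotation i = S[i:]+S[:i]):
  rot[0] = bb1b221$
  rot[1] = b1b221$b
  rot[2] = 1b221$bb
  rot[3] = b221$bb1
  rot[4] = 221$bb1b
  rot[5] = 21$bb1b2
  rot[6] = 1$bb1b22
  rot[7] = $bb1b221
Sorted (with $ < everything):
  sorted[0] = $bb1b221  (last char: '1')
  sorted[1] = 1$bb1b22  (last char: '2')
  sorted[2] = 1b221$bb  (last char: 'b')
  sorted[3] = 21$bb1b2  (last char: '2')
  sorted[4] = 221$bb1b  (last char: 'b')
  sorted[5] = b1b221$b  (last char: 'b')
  sorted[6] = b221$bb1  (last char: '1')
  sorted[7] = bb1b221$  (last char: '$')
Last column: 12b2bb1$
Original string S is at sorted index 7

Answer: 12b2bb1$
7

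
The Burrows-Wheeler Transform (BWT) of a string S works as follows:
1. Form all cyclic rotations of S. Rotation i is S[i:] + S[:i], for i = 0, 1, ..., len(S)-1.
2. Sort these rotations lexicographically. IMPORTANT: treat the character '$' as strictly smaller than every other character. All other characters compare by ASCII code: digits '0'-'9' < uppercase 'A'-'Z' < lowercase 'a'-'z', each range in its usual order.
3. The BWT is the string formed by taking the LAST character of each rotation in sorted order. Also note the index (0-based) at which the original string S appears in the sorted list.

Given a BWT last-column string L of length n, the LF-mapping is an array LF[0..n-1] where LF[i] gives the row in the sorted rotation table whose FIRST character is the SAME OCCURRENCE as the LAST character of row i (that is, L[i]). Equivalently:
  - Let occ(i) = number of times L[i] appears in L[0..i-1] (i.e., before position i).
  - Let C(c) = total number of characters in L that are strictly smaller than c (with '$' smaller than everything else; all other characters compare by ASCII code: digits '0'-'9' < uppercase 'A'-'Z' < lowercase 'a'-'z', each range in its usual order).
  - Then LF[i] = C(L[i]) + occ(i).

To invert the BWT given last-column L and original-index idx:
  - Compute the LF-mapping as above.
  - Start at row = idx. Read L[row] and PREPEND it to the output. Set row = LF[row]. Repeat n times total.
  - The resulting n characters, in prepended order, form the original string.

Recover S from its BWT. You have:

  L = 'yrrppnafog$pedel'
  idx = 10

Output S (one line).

Answer: pepperdragonfly$

Derivation:
LF mapping: 15 13 14 10 11 8 1 5 9 6 0 12 3 2 4 7
Walk LF starting at row 10, prepending L[row]:
  step 1: row=10, L[10]='$', prepend. Next row=LF[10]=0
  step 2: row=0, L[0]='y', prepend. Next row=LF[0]=15
  step 3: row=15, L[15]='l', prepend. Next row=LF[15]=7
  step 4: row=7, L[7]='f', prepend. Next row=LF[7]=5
  step 5: row=5, L[5]='n', prepend. Next row=LF[5]=8
  step 6: row=8, L[8]='o', prepend. Next row=LF[8]=9
  step 7: row=9, L[9]='g', prepend. Next row=LF[9]=6
  step 8: row=6, L[6]='a', prepend. Next row=LF[6]=1
  step 9: row=1, L[1]='r', prepend. Next row=LF[1]=13
  step 10: row=13, L[13]='d', prepend. Next row=LF[13]=2
  step 11: row=2, L[2]='r', prepend. Next row=LF[2]=14
  step 12: row=14, L[14]='e', prepend. Next row=LF[14]=4
  step 13: row=4, L[4]='p', prepend. Next row=LF[4]=11
  step 14: row=11, L[11]='p', prepend. Next row=LF[11]=12
  step 15: row=12, L[12]='e', prepend. Next row=LF[12]=3
  step 16: row=3, L[3]='p', prepend. Next row=LF[3]=10
Reversed output: pepperdragonfly$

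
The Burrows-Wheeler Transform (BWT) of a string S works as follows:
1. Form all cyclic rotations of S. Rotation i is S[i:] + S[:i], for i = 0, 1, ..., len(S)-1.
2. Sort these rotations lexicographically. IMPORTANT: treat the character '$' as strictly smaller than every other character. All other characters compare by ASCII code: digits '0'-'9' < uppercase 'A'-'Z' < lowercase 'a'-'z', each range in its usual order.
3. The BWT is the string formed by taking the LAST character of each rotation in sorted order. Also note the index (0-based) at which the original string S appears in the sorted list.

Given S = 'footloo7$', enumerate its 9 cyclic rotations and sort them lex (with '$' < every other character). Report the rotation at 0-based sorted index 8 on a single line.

All 9 rotations (rotation i = S[i:]+S[:i]):
  rot[0] = footloo7$
  rot[1] = ootloo7$f
  rot[2] = otloo7$fo
  rot[3] = tloo7$foo
  rot[4] = loo7$foot
  rot[5] = oo7$footl
  rot[6] = o7$footlo
  rot[7] = 7$footloo
  rot[8] = $footloo7
Sorted (with $ < everything):
  sorted[0] = $footloo7
  sorted[1] = 7$footloo
  sorted[2] = footloo7$
  sorted[3] = loo7$foot
  sorted[4] = o7$footlo
  sorted[5] = oo7$footl
  sorted[6] = ootloo7$f
  sorted[7] = otloo7$fo
  sorted[8] = tloo7$foo
sorted[8] = tloo7$foo

Answer: tloo7$foo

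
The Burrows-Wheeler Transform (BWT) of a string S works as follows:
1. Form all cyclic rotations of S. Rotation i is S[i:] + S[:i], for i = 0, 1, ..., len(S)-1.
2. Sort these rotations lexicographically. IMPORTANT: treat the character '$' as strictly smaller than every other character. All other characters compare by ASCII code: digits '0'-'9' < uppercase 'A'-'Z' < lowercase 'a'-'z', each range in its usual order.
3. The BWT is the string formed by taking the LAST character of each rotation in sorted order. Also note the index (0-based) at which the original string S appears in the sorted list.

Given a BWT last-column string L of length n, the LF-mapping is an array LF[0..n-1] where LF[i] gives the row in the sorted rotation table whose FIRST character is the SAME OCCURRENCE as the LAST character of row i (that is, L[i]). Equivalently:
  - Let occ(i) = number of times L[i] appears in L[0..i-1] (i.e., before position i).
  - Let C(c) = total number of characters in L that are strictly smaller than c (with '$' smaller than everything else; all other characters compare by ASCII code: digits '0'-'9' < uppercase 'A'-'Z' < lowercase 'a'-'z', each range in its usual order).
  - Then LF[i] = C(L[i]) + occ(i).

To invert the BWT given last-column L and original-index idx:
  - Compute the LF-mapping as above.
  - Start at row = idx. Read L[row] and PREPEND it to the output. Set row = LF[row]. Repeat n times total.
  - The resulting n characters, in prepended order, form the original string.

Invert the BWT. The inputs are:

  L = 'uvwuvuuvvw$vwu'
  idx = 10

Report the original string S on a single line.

Answer: vwuuuwwvvvuvu$

Derivation:
LF mapping: 1 6 11 2 7 3 4 8 9 12 0 10 13 5
Walk LF starting at row 10, prepending L[row]:
  step 1: row=10, L[10]='$', prepend. Next row=LF[10]=0
  step 2: row=0, L[0]='u', prepend. Next row=LF[0]=1
  step 3: row=1, L[1]='v', prepend. Next row=LF[1]=6
  step 4: row=6, L[6]='u', prepend. Next row=LF[6]=4
  step 5: row=4, L[4]='v', prepend. Next row=LF[4]=7
  step 6: row=7, L[7]='v', prepend. Next row=LF[7]=8
  step 7: row=8, L[8]='v', prepend. Next row=LF[8]=9
  step 8: row=9, L[9]='w', prepend. Next row=LF[9]=12
  step 9: row=12, L[12]='w', prepend. Next row=LF[12]=13
  step 10: row=13, L[13]='u', prepend. Next row=LF[13]=5
  step 11: row=5, L[5]='u', prepend. Next row=LF[5]=3
  step 12: row=3, L[3]='u', prepend. Next row=LF[3]=2
  step 13: row=2, L[2]='w', prepend. Next row=LF[2]=11
  step 14: row=11, L[11]='v', prepend. Next row=LF[11]=10
Reversed output: vwuuuwwvvvuvu$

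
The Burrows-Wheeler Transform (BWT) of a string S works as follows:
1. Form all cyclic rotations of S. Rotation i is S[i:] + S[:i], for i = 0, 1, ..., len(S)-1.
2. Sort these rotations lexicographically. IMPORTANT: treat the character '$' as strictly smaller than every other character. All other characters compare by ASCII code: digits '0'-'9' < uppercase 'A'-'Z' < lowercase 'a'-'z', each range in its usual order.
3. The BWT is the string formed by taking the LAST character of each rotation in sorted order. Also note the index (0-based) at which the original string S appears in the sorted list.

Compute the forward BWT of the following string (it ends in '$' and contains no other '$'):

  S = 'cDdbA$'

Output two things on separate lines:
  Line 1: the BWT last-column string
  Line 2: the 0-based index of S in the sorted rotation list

Answer: Abcd$D
4

Derivation:
All 6 rotations (rotation i = S[i:]+S[:i]):
  rot[0] = cDdbA$
  rot[1] = DdbA$c
  rot[2] = dbA$cD
  rot[3] = bA$cDd
  rot[4] = A$cDdb
  rot[5] = $cDdbA
Sorted (with $ < everything):
  sorted[0] = $cDdbA  (last char: 'A')
  sorted[1] = A$cDdb  (last char: 'b')
  sorted[2] = DdbA$c  (last char: 'c')
  sorted[3] = bA$cDd  (last char: 'd')
  sorted[4] = cDdbA$  (last char: '$')
  sorted[5] = dbA$cD  (last char: 'D')
Last column: Abcd$D
Original string S is at sorted index 4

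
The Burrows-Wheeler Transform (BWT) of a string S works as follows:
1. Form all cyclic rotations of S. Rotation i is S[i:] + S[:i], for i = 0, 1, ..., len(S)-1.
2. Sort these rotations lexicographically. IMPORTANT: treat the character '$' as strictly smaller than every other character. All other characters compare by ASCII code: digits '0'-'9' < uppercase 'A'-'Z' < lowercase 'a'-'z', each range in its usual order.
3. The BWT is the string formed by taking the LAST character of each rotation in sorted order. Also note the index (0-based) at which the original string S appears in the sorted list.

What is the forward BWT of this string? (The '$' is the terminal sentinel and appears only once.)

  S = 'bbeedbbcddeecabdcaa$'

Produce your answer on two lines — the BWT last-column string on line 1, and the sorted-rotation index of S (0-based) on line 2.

Answer: aaccd$babdebebcdeedb
5

Derivation:
All 20 rotations (rotation i = S[i:]+S[:i]):
  rot[0] = bbeedbbcddeecabdcaa$
  rot[1] = beedbbcddeecabdcaa$b
  rot[2] = eedbbcddeecabdcaa$bb
  rot[3] = edbbcddeecabdcaa$bbe
  rot[4] = dbbcddeecabdcaa$bbee
  rot[5] = bbcddeecabdcaa$bbeed
  rot[6] = bcddeecabdcaa$bbeedb
  rot[7] = cddeecabdcaa$bbeedbb
  rot[8] = ddeecabdcaa$bbeedbbc
  rot[9] = deecabdcaa$bbeedbbcd
  rot[10] = eecabdcaa$bbeedbbcdd
  rot[11] = ecabdcaa$bbeedbbcdde
  rot[12] = cabdcaa$bbeedbbcddee
  rot[13] = abdcaa$bbeedbbcddeec
  rot[14] = bdcaa$bbeedbbcddeeca
  rot[15] = dcaa$bbeedbbcddeecab
  rot[16] = caa$bbeedbbcddeecabd
  rot[17] = aa$bbeedbbcddeecabdc
  rot[18] = a$bbeedbbcddeecabdca
  rot[19] = $bbeedbbcddeecabdcaa
Sorted (with $ < everything):
  sorted[0] = $bbeedbbcddeecabdcaa  (last char: 'a')
  sorted[1] = a$bbeedbbcddeecabdca  (last char: 'a')
  sorted[2] = aa$bbeedbbcddeecabdc  (last char: 'c')
  sorted[3] = abdcaa$bbeedbbcddeec  (last char: 'c')
  sorted[4] = bbcddeecabdcaa$bbeed  (last char: 'd')
  sorted[5] = bbeedbbcddeecabdcaa$  (last char: '$')
  sorted[6] = bcddeecabdcaa$bbeedb  (last char: 'b')
  sorted[7] = bdcaa$bbeedbbcddeeca  (last char: 'a')
  sorted[8] = beedbbcddeecabdcaa$b  (last char: 'b')
  sorted[9] = caa$bbeedbbcddeecabd  (last char: 'd')
  sorted[10] = cabdcaa$bbeedbbcddee  (last char: 'e')
  sorted[11] = cddeecabdcaa$bbeedbb  (last char: 'b')
  sorted[12] = dbbcddeecabdcaa$bbee  (last char: 'e')
  sorted[13] = dcaa$bbeedbbcddeecab  (last char: 'b')
  sorted[14] = ddeecabdcaa$bbeedbbc  (last char: 'c')
  sorted[15] = deecabdcaa$bbeedbbcd  (last char: 'd')
  sorted[16] = ecabdcaa$bbeedbbcdde  (last char: 'e')
  sorted[17] = edbbcddeecabdcaa$bbe  (last char: 'e')
  sorted[18] = eecabdcaa$bbeedbbcdd  (last char: 'd')
  sorted[19] = eedbbcddeecabdcaa$bb  (last char: 'b')
Last column: aaccd$babdebebcdeedb
Original string S is at sorted index 5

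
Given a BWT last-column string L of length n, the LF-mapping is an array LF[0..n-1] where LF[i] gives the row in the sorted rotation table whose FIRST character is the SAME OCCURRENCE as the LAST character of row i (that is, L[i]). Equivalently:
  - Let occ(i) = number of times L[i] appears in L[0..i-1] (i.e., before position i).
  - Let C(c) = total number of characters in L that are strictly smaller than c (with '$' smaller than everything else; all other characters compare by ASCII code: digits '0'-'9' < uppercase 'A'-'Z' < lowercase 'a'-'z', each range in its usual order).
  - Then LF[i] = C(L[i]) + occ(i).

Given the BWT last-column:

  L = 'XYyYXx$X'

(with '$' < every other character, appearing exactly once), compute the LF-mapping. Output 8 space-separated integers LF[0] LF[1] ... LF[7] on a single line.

Char counts: '$':1, 'X':3, 'Y':2, 'x':1, 'y':1
C (first-col start): C('$')=0, C('X')=1, C('Y')=4, C('x')=6, C('y')=7
L[0]='X': occ=0, LF[0]=C('X')+0=1+0=1
L[1]='Y': occ=0, LF[1]=C('Y')+0=4+0=4
L[2]='y': occ=0, LF[2]=C('y')+0=7+0=7
L[3]='Y': occ=1, LF[3]=C('Y')+1=4+1=5
L[4]='X': occ=1, LF[4]=C('X')+1=1+1=2
L[5]='x': occ=0, LF[5]=C('x')+0=6+0=6
L[6]='$': occ=0, LF[6]=C('$')+0=0+0=0
L[7]='X': occ=2, LF[7]=C('X')+2=1+2=3

Answer: 1 4 7 5 2 6 0 3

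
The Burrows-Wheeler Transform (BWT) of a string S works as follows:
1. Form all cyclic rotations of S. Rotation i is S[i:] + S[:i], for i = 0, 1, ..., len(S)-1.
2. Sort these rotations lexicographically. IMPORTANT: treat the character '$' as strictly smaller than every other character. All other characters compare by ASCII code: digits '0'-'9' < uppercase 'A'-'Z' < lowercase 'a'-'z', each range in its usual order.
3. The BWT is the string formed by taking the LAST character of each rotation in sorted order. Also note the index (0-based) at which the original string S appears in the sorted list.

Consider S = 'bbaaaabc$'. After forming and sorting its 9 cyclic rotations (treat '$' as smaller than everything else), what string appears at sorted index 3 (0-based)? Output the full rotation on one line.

Answer: aabc$bbaa

Derivation:
All 9 rotations (rotation i = S[i:]+S[:i]):
  rot[0] = bbaaaabc$
  rot[1] = baaaabc$b
  rot[2] = aaaabc$bb
  rot[3] = aaabc$bba
  rot[4] = aabc$bbaa
  rot[5] = abc$bbaaa
  rot[6] = bc$bbaaaa
  rot[7] = c$bbaaaab
  rot[8] = $bbaaaabc
Sorted (with $ < everything):
  sorted[0] = $bbaaaabc
  sorted[1] = aaaabc$bb
  sorted[2] = aaabc$bba
  sorted[3] = aabc$bbaa
  sorted[4] = abc$bbaaa
  sorted[5] = baaaabc$b
  sorted[6] = bbaaaabc$
  sorted[7] = bc$bbaaaa
  sorted[8] = c$bbaaaab
sorted[3] = aabc$bbaa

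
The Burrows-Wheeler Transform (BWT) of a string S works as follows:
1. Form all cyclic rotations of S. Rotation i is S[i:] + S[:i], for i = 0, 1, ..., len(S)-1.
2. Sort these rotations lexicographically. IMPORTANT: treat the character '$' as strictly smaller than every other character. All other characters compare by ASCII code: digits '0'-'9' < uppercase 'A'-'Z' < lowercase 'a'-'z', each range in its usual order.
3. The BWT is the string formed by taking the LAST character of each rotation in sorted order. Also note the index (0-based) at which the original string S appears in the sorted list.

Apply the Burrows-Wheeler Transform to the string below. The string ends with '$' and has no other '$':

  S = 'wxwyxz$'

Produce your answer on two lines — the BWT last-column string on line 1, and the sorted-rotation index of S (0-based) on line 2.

All 7 rotations (rotation i = S[i:]+S[:i]):
  rot[0] = wxwyxz$
  rot[1] = xwyxz$w
  rot[2] = wyxz$wx
  rot[3] = yxz$wxw
  rot[4] = xz$wxwy
  rot[5] = z$wxwyx
  rot[6] = $wxwyxz
Sorted (with $ < everything):
  sorted[0] = $wxwyxz  (last char: 'z')
  sorted[1] = wxwyxz$  (last char: '$')
  sorted[2] = wyxz$wx  (last char: 'x')
  sorted[3] = xwyxz$w  (last char: 'w')
  sorted[4] = xz$wxwy  (last char: 'y')
  sorted[5] = yxz$wxw  (last char: 'w')
  sorted[6] = z$wxwyx  (last char: 'x')
Last column: z$xwywx
Original string S is at sorted index 1

Answer: z$xwywx
1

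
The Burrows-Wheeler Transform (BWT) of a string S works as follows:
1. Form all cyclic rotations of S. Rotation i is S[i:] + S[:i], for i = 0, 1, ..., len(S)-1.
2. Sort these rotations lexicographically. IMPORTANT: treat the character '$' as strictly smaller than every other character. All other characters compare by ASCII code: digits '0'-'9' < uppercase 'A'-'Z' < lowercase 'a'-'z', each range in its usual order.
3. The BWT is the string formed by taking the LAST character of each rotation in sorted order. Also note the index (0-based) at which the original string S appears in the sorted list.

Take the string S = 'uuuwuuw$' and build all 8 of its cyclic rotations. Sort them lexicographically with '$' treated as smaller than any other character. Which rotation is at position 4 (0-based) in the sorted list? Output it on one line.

All 8 rotations (rotation i = S[i:]+S[:i]):
  rot[0] = uuuwuuw$
  rot[1] = uuwuuw$u
  rot[2] = uwuuw$uu
  rot[3] = wuuw$uuu
  rot[4] = uuw$uuuw
  rot[5] = uw$uuuwu
  rot[6] = w$uuuwuu
  rot[7] = $uuuwuuw
Sorted (with $ < everything):
  sorted[0] = $uuuwuuw
  sorted[1] = uuuwuuw$
  sorted[2] = uuw$uuuw
  sorted[3] = uuwuuw$u
  sorted[4] = uw$uuuwu
  sorted[5] = uwuuw$uu
  sorted[6] = w$uuuwuu
  sorted[7] = wuuw$uuu
sorted[4] = uw$uuuwu

Answer: uw$uuuwu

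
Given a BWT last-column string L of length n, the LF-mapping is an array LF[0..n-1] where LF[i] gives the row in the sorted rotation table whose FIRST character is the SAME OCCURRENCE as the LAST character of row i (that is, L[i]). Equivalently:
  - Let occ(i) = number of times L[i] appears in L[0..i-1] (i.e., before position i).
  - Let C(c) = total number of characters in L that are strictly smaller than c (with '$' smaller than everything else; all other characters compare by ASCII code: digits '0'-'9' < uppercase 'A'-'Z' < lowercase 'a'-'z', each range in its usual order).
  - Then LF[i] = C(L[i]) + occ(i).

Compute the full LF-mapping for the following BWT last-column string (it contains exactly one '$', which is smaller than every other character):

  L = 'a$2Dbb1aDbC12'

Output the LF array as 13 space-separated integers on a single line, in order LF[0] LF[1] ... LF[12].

Answer: 8 0 3 6 10 11 1 9 7 12 5 2 4

Derivation:
Char counts: '$':1, '1':2, '2':2, 'C':1, 'D':2, 'a':2, 'b':3
C (first-col start): C('$')=0, C('1')=1, C('2')=3, C('C')=5, C('D')=6, C('a')=8, C('b')=10
L[0]='a': occ=0, LF[0]=C('a')+0=8+0=8
L[1]='$': occ=0, LF[1]=C('$')+0=0+0=0
L[2]='2': occ=0, LF[2]=C('2')+0=3+0=3
L[3]='D': occ=0, LF[3]=C('D')+0=6+0=6
L[4]='b': occ=0, LF[4]=C('b')+0=10+0=10
L[5]='b': occ=1, LF[5]=C('b')+1=10+1=11
L[6]='1': occ=0, LF[6]=C('1')+0=1+0=1
L[7]='a': occ=1, LF[7]=C('a')+1=8+1=9
L[8]='D': occ=1, LF[8]=C('D')+1=6+1=7
L[9]='b': occ=2, LF[9]=C('b')+2=10+2=12
L[10]='C': occ=0, LF[10]=C('C')+0=5+0=5
L[11]='1': occ=1, LF[11]=C('1')+1=1+1=2
L[12]='2': occ=1, LF[12]=C('2')+1=3+1=4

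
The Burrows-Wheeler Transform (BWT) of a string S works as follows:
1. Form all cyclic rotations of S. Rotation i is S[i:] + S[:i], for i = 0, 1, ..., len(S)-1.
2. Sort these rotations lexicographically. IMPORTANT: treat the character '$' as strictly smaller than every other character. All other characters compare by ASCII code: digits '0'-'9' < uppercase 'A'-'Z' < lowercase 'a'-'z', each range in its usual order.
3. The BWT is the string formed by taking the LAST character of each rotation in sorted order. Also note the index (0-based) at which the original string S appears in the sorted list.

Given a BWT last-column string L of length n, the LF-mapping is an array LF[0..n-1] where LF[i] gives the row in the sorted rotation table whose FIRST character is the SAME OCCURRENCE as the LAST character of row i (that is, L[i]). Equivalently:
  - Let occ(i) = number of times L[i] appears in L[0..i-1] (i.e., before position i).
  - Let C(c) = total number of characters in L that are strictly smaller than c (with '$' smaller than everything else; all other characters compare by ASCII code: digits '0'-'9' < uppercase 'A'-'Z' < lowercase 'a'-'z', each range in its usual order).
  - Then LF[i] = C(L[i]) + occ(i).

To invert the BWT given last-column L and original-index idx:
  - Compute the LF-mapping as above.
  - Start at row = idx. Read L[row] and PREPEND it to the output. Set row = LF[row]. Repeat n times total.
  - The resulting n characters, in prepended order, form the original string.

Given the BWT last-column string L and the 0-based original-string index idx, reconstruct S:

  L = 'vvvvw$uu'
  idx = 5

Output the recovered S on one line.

LF mapping: 3 4 5 6 7 0 1 2
Walk LF starting at row 5, prepending L[row]:
  step 1: row=5, L[5]='$', prepend. Next row=LF[5]=0
  step 2: row=0, L[0]='v', prepend. Next row=LF[0]=3
  step 3: row=3, L[3]='v', prepend. Next row=LF[3]=6
  step 4: row=6, L[6]='u', prepend. Next row=LF[6]=1
  step 5: row=1, L[1]='v', prepend. Next row=LF[1]=4
  step 6: row=4, L[4]='w', prepend. Next row=LF[4]=7
  step 7: row=7, L[7]='u', prepend. Next row=LF[7]=2
  step 8: row=2, L[2]='v', prepend. Next row=LF[2]=5
Reversed output: vuwvuvv$

Answer: vuwvuvv$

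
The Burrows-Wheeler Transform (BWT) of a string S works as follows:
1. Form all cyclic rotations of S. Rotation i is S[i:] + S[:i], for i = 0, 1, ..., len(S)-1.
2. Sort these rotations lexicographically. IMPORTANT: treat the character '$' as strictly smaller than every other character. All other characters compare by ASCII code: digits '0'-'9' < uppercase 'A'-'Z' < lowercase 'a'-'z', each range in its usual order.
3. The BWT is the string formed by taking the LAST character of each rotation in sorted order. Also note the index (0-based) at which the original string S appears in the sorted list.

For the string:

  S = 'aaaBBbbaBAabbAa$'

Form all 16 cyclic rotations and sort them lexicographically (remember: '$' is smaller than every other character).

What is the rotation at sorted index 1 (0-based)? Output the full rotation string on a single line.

All 16 rotations (rotation i = S[i:]+S[:i]):
  rot[0] = aaaBBbbaBAabbAa$
  rot[1] = aaBBbbaBAabbAa$a
  rot[2] = aBBbbaBAabbAa$aa
  rot[3] = BBbbaBAabbAa$aaa
  rot[4] = BbbaBAabbAa$aaaB
  rot[5] = bbaBAabbAa$aaaBB
  rot[6] = baBAabbAa$aaaBBb
  rot[7] = aBAabbAa$aaaBBbb
  rot[8] = BAabbAa$aaaBBbba
  rot[9] = AabbAa$aaaBBbbaB
  rot[10] = abbAa$aaaBBbbaBA
  rot[11] = bbAa$aaaBBbbaBAa
  rot[12] = bAa$aaaBBbbaBAab
  rot[13] = Aa$aaaBBbbaBAabb
  rot[14] = a$aaaBBbbaBAabbA
  rot[15] = $aaaBBbbaBAabbAa
Sorted (with $ < everything):
  sorted[0] = $aaaBBbbaBAabbAa
  sorted[1] = Aa$aaaBBbbaBAabb
  sorted[2] = AabbAa$aaaBBbbaB
  sorted[3] = BAabbAa$aaaBBbba
  sorted[4] = BBbbaBAabbAa$aaa
  sorted[5] = BbbaBAabbAa$aaaB
  sorted[6] = a$aaaBBbbaBAabbA
  sorted[7] = aBAabbAa$aaaBBbb
  sorted[8] = aBBbbaBAabbAa$aa
  sorted[9] = aaBBbbaBAabbAa$a
  sorted[10] = aaaBBbbaBAabbAa$
  sorted[11] = abbAa$aaaBBbbaBA
  sorted[12] = bAa$aaaBBbbaBAab
  sorted[13] = baBAabbAa$aaaBBb
  sorted[14] = bbAa$aaaBBbbaBAa
  sorted[15] = bbaBAabbAa$aaaBB
sorted[1] = Aa$aaaBBbbaBAabb

Answer: Aa$aaaBBbbaBAabb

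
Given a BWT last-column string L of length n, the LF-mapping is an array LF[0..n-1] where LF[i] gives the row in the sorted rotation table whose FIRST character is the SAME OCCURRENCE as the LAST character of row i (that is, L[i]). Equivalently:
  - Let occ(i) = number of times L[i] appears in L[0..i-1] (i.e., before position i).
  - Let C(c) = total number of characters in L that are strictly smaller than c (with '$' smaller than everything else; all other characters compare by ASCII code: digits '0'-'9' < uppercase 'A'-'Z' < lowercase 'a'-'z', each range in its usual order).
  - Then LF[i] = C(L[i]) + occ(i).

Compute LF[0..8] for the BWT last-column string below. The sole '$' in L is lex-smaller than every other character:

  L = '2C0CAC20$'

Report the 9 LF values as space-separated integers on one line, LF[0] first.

Answer: 3 6 1 7 5 8 4 2 0

Derivation:
Char counts: '$':1, '0':2, '2':2, 'A':1, 'C':3
C (first-col start): C('$')=0, C('0')=1, C('2')=3, C('A')=5, C('C')=6
L[0]='2': occ=0, LF[0]=C('2')+0=3+0=3
L[1]='C': occ=0, LF[1]=C('C')+0=6+0=6
L[2]='0': occ=0, LF[2]=C('0')+0=1+0=1
L[3]='C': occ=1, LF[3]=C('C')+1=6+1=7
L[4]='A': occ=0, LF[4]=C('A')+0=5+0=5
L[5]='C': occ=2, LF[5]=C('C')+2=6+2=8
L[6]='2': occ=1, LF[6]=C('2')+1=3+1=4
L[7]='0': occ=1, LF[7]=C('0')+1=1+1=2
L[8]='$': occ=0, LF[8]=C('$')+0=0+0=0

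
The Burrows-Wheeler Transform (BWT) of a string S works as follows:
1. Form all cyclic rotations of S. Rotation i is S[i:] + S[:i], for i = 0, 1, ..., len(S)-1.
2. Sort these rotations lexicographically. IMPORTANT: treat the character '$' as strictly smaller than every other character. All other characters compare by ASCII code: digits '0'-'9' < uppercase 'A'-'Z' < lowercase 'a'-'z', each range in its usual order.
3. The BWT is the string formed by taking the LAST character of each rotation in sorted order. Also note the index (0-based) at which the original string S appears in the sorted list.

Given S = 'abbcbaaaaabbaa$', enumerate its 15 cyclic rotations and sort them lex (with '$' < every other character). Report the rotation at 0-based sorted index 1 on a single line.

All 15 rotations (rotation i = S[i:]+S[:i]):
  rot[0] = abbcbaaaaabbaa$
  rot[1] = bbcbaaaaabbaa$a
  rot[2] = bcbaaaaabbaa$ab
  rot[3] = cbaaaaabbaa$abb
  rot[4] = baaaaabbaa$abbc
  rot[5] = aaaaabbaa$abbcb
  rot[6] = aaaabbaa$abbcba
  rot[7] = aaabbaa$abbcbaa
  rot[8] = aabbaa$abbcbaaa
  rot[9] = abbaa$abbcbaaaa
  rot[10] = bbaa$abbcbaaaaa
  rot[11] = baa$abbcbaaaaab
  rot[12] = aa$abbcbaaaaabb
  rot[13] = a$abbcbaaaaabba
  rot[14] = $abbcbaaaaabbaa
Sorted (with $ < everything):
  sorted[0] = $abbcbaaaaabbaa
  sorted[1] = a$abbcbaaaaabba
  sorted[2] = aa$abbcbaaaaabb
  sorted[3] = aaaaabbaa$abbcb
  sorted[4] = aaaabbaa$abbcba
  sorted[5] = aaabbaa$abbcbaa
  sorted[6] = aabbaa$abbcbaaa
  sorted[7] = abbaa$abbcbaaaa
  sorted[8] = abbcbaaaaabbaa$
  sorted[9] = baa$abbcbaaaaab
  sorted[10] = baaaaabbaa$abbc
  sorted[11] = bbaa$abbcbaaaaa
  sorted[12] = bbcbaaaaabbaa$a
  sorted[13] = bcbaaaaabbaa$ab
  sorted[14] = cbaaaaabbaa$abb
sorted[1] = a$abbcbaaaaabba

Answer: a$abbcbaaaaabba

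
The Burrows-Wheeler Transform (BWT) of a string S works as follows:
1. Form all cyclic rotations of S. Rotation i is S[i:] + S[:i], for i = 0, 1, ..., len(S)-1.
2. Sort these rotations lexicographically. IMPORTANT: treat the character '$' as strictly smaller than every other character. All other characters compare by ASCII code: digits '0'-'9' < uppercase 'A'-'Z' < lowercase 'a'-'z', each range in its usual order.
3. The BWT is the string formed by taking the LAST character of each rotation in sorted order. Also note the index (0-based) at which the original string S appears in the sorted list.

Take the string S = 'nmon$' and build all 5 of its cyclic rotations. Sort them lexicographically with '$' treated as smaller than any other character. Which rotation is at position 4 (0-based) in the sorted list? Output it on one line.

All 5 rotations (rotation i = S[i:]+S[:i]):
  rot[0] = nmon$
  rot[1] = mon$n
  rot[2] = on$nm
  rot[3] = n$nmo
  rot[4] = $nmon
Sorted (with $ < everything):
  sorted[0] = $nmon
  sorted[1] = mon$n
  sorted[2] = n$nmo
  sorted[3] = nmon$
  sorted[4] = on$nm
sorted[4] = on$nm

Answer: on$nm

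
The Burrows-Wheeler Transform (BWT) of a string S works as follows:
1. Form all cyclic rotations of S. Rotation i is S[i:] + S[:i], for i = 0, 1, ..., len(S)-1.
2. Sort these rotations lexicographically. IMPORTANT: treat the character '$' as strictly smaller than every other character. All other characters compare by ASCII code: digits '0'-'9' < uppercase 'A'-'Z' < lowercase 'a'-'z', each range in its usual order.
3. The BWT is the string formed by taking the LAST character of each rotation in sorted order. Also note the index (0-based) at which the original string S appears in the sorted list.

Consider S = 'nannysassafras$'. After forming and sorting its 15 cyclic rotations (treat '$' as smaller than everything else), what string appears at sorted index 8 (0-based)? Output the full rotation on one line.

All 15 rotations (rotation i = S[i:]+S[:i]):
  rot[0] = nannysassafras$
  rot[1] = annysassafras$n
  rot[2] = nnysassafras$na
  rot[3] = nysassafras$nan
  rot[4] = ysassafras$nann
  rot[5] = sassafras$nanny
  rot[6] = assafras$nannys
  rot[7] = ssafras$nannysa
  rot[8] = safras$nannysas
  rot[9] = afras$nannysass
  rot[10] = fras$nannysassa
  rot[11] = ras$nannysassaf
  rot[12] = as$nannysassafr
  rot[13] = s$nannysassafra
  rot[14] = $nannysassafras
Sorted (with $ < everything):
  sorted[0] = $nannysassafras
  sorted[1] = afras$nannysass
  sorted[2] = annysassafras$n
  sorted[3] = as$nannysassafr
  sorted[4] = assafras$nannys
  sorted[5] = fras$nannysassa
  sorted[6] = nannysassafras$
  sorted[7] = nnysassafras$na
  sorted[8] = nysassafras$nan
  sorted[9] = ras$nannysassaf
  sorted[10] = s$nannysassafra
  sorted[11] = safras$nannysas
  sorted[12] = sassafras$nanny
  sorted[13] = ssafras$nannysa
  sorted[14] = ysassafras$nann
sorted[8] = nysassafras$nan

Answer: nysassafras$nan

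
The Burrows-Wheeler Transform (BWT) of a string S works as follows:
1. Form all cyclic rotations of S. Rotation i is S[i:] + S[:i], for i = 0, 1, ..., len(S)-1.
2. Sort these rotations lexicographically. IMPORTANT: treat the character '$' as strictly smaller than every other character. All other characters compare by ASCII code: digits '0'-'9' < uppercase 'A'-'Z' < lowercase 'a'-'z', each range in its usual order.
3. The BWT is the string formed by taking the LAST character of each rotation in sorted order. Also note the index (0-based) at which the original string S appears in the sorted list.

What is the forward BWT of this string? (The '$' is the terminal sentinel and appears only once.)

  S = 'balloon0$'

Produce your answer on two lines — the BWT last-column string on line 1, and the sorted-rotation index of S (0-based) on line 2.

All 9 rotations (rotation i = S[i:]+S[:i]):
  rot[0] = balloon0$
  rot[1] = alloon0$b
  rot[2] = lloon0$ba
  rot[3] = loon0$bal
  rot[4] = oon0$ball
  rot[5] = on0$ballo
  rot[6] = n0$balloo
  rot[7] = 0$balloon
  rot[8] = $balloon0
Sorted (with $ < everything):
  sorted[0] = $balloon0  (last char: '0')
  sorted[1] = 0$balloon  (last char: 'n')
  sorted[2] = alloon0$b  (last char: 'b')
  sorted[3] = balloon0$  (last char: '$')
  sorted[4] = lloon0$ba  (last char: 'a')
  sorted[5] = loon0$bal  (last char: 'l')
  sorted[6] = n0$balloo  (last char: 'o')
  sorted[7] = on0$ballo  (last char: 'o')
  sorted[8] = oon0$ball  (last char: 'l')
Last column: 0nb$alool
Original string S is at sorted index 3

Answer: 0nb$alool
3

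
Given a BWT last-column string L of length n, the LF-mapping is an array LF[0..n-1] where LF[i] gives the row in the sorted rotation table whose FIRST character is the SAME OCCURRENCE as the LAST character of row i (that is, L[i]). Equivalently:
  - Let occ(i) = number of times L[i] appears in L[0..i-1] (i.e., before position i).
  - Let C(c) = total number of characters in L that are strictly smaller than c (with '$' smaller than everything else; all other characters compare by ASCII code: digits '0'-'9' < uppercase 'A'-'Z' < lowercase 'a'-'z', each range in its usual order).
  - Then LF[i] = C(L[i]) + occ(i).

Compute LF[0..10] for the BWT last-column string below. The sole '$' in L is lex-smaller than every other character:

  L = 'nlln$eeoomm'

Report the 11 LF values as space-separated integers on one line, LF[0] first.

Answer: 7 3 4 8 0 1 2 9 10 5 6

Derivation:
Char counts: '$':1, 'e':2, 'l':2, 'm':2, 'n':2, 'o':2
C (first-col start): C('$')=0, C('e')=1, C('l')=3, C('m')=5, C('n')=7, C('o')=9
L[0]='n': occ=0, LF[0]=C('n')+0=7+0=7
L[1]='l': occ=0, LF[1]=C('l')+0=3+0=3
L[2]='l': occ=1, LF[2]=C('l')+1=3+1=4
L[3]='n': occ=1, LF[3]=C('n')+1=7+1=8
L[4]='$': occ=0, LF[4]=C('$')+0=0+0=0
L[5]='e': occ=0, LF[5]=C('e')+0=1+0=1
L[6]='e': occ=1, LF[6]=C('e')+1=1+1=2
L[7]='o': occ=0, LF[7]=C('o')+0=9+0=9
L[8]='o': occ=1, LF[8]=C('o')+1=9+1=10
L[9]='m': occ=0, LF[9]=C('m')+0=5+0=5
L[10]='m': occ=1, LF[10]=C('m')+1=5+1=6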